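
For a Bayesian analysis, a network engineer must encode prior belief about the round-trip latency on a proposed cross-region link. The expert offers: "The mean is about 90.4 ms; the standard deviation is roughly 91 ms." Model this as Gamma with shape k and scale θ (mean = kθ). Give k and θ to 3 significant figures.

For Gamma(k, scale θ): mean = kθ, variance = kθ², so CV = 1/√k.
CV = SD/mean = 91/90.4 = 1.007, hence k = 1/CV² = 0.987.
Then θ = mean/k = 90.4/0.987 = 91.6.

k ≈ 0.987, θ ≈ 91.6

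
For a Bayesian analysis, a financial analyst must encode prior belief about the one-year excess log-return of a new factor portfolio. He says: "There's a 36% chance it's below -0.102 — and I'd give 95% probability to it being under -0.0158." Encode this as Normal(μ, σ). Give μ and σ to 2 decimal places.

For Normal(μ,σ), the p-quantile is μ + z_p·σ. Here z_{0.36} = -0.3585, z_{0.95} = 1.645.
So -0.102 = μ − 0.3585σ and -0.0158 = μ + 1.645σ.
Subtracting: σ = (-0.0158 − -0.102)/(1.645 − (-0.3585)) = 0.04.
Then μ = -0.102 − (-0.3585)·0.04 = -0.09.

μ = -0.09, σ = 0.04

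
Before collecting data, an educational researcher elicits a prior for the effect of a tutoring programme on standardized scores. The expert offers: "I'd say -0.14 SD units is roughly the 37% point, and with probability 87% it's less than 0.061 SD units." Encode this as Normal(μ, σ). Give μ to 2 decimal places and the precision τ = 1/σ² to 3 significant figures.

μ = -0.09, τ = 52.6

The p-quantile of Normal(μ,σ) is μ + z_p·σ, with z_{0.37} = -0.3319 and z_{0.87} = 1.126.
Eliminate σ: μ = (z₂·x₁ − z₁·x₂)/(z₂ − z₁) = (1.126·-0.14 − (-0.3319)·0.061)/1.458 = -0.09.
Then σ = (x₂ − x₁)/(z₂ − z₁) = (0.061 − -0.14)/1.458 = 0.14.
Precision τ = 1/σ² = 1/0.1378² = 52.6.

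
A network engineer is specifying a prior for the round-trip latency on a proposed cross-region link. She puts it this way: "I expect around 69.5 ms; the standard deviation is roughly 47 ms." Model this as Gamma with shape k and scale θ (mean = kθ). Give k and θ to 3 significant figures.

For Gamma(k, scale θ): mean = kθ, variance = kθ², so CV = 1/√k.
CV = SD/mean = 47/69.5 = 0.6763, hence k = 1/CV² = 2.19.
Then θ = mean/k = 69.5/2.19 = 31.8.

k ≈ 2.19, θ ≈ 31.8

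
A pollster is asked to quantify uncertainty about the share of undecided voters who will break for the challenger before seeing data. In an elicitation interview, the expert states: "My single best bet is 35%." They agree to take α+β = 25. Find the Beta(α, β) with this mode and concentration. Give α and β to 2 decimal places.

α = 9.05, β = 15.95

For α,β > 1 the Beta mode is (α−1)/(α+β−2). With α+β = 25, the mode is (α−1)/23.
Set (α−1)/23 = 0.35 → α = 1 + 0.35·23 = 9.05.
β = 25 − α = 15.95.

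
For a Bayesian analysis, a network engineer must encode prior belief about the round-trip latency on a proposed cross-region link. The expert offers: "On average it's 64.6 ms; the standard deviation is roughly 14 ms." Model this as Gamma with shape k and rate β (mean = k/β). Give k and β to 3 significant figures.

k ≈ 21.3, β ≈ 0.33

For Gamma(k, rate β): mean = k/β, variance = k/β², so CV = 1/√k.
CV = SD/mean = 14/64.6 = 0.2167, hence k = 1/CV² = 21.3.
Then β = k/mean = 21.3/64.6 = 0.33.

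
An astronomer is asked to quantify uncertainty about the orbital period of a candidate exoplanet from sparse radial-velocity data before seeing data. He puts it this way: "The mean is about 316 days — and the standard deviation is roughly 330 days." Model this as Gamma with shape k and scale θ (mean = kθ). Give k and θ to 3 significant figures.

For Gamma(k, scale θ): mean = kθ, variance = kθ², so CV = 1/√k.
CV = SD/mean = 330/316 = 1.044, hence k = 1/CV² = 0.917.
Then θ = mean/k = 316/0.917 = 345.

k ≈ 0.917, θ ≈ 345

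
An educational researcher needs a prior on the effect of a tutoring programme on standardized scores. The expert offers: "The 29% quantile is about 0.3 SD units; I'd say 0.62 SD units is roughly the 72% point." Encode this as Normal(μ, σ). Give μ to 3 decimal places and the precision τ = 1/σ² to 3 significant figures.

The p-quantile of Normal(μ,σ) is μ + z_p·σ, with z_{0.29} = -0.5534 and z_{0.72} = 0.5828.
Eliminate σ: μ = (z₂·x₁ − z₁·x₂)/(z₂ − z₁) = (0.5828·0.3 − (-0.5534)·0.62)/1.136 = 0.456.
Then σ = (x₂ − x₁)/(z₂ − z₁) = (0.62 − 0.3)/1.136 = 0.282.
Precision τ = 1/σ² = 1/0.2816² = 12.6.

μ = 0.456, τ = 12.6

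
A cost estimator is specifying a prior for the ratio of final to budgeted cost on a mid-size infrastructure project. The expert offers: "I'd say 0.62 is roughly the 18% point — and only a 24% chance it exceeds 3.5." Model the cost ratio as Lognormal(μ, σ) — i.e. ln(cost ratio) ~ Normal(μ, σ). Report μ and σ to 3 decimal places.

If T ~ Lognormal(μ,σ) then ln T ~ Normal(μ,σ), so the p-quantile of ln T is μ + z_p·σ.
ln(0.62) = -0.478 and ln(3.5) = 1.253; z_{0.18} = -0.9154, z_{0.76} = 0.7063.
σ = (1.253 − -0.478)/(0.7063 − (-0.9154)) = 1.067.
μ = -0.478 − (-0.9154)·1.067 = 0.499.

μ ≈ 0.499, σ ≈ 1.067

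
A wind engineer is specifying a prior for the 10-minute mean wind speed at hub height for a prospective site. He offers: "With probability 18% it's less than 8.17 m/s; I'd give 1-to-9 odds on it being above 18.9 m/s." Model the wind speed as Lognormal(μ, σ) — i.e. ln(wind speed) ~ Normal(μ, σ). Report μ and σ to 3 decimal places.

If T ~ Lognormal(μ,σ) then ln T ~ Normal(μ,σ), so the p-quantile of ln T is μ + z_p·σ.
ln(8.17) = 2.1 and ln(18.9) = 2.939; z_{0.18} = -0.9154, z_{0.9} = 1.282.
σ = (2.939 − 2.1)/(1.282 − (-0.9154)) = 0.382.
μ = 2.1 − (-0.9154)·0.382 = 2.450.

μ ≈ 2.450, σ ≈ 0.382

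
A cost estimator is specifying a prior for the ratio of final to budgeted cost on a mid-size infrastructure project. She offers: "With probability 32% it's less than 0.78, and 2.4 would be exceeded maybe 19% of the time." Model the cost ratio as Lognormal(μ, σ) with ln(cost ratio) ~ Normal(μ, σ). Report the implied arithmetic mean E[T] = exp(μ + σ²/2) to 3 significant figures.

E[T] ≈ 1.63

If T ~ Lognormal(μ,σ) then ln T ~ Normal(μ,σ), so the p-quantile of ln T is μ + z_p·σ.
ln(0.78) = -0.2485 and ln(2.4) = 0.8755; z_{0.32} = -0.4677, z_{0.81} = 0.8779.
σ = (0.8755 − -0.2485)/(0.8779 − (-0.4677)) = 0.835.
μ = -0.2485 − (-0.4677)·0.835 = 0.142.
E[T] = exp(μ + σ²/2) = exp(0.142 + 0.3488) = 1.63.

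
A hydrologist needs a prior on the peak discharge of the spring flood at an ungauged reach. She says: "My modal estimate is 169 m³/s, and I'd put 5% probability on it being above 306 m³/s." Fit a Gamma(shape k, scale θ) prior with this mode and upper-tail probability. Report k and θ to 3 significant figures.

k ≈ 8.9, θ ≈ 21.4

Gamma(k,θ) with k>1 has mode (k−1)θ, so θ = 169/(k−1).
Need P(X < 306) = 0.95 with θ tied to k this way. Start at k = 2, θ = 169: P(X<306) ≈ 0.540.
Too low — raise k to concentrate. Iterating converges to k ≈ 8.9.
Then θ = 169/(8.9−1) ≈ 21.4.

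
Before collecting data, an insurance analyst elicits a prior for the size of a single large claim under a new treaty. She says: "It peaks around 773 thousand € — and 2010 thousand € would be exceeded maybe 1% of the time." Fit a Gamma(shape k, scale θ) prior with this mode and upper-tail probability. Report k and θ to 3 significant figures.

k ≈ 6.1, θ ≈ 152

Gamma(k,θ) with k>1 has mode (k−1)θ, so θ = 773/(k−1).
Need P(X < 2010) = 0.99 with θ tied to k this way. Start at k = 2, θ = 773: P(X<2010) ≈ 0.733.
Too low — raise k to concentrate. Iterating converges to k ≈ 6.1.
Then θ = 773/(6.1−1) ≈ 152.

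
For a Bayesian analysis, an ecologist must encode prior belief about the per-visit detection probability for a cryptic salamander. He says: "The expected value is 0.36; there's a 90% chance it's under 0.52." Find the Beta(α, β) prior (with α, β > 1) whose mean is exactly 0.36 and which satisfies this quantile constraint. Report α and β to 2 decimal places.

With mean 0.36 fixed, write α = 0.36s, β = 0.64s where s = α+β.
Need P(θ < 0.52) = 0.9 under Beta(0.36s, 0.64s). Normal approximation: (q−m)/√(m(1−m)/s) ≈ z_{0.9} = 1.28, so s ≈ 0.36·0.64·(1.28)²/(0.52−0.36)² = 14.8.
At s = 14.8: P(θ<0.52) ≈ 0.897. Adjusting to match 0.9 gives s ≈ 15.16.
So α = 0.36·15.16 ≈ 5.46, β = 0.64·15.16 ≈ 9.70.

α ≈ 5.46, β ≈ 9.70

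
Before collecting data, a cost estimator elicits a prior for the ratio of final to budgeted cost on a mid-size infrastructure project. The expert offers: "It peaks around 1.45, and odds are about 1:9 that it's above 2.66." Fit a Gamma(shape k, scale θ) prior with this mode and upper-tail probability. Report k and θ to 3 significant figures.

Gamma(k,θ) with k>1 has mode (k−1)θ, so θ = 1.45/(k−1).
Need P(X < 2.66) = 0.9 with θ tied to k this way. Start at k = 2, θ = 1.45: P(X<2.66) ≈ 0.547.
Too low — raise k to concentrate. Iterating converges to k ≈ 6.18.
Then θ = 1.45/(6.18−1) ≈ 0.28.

k ≈ 6.18, θ ≈ 0.28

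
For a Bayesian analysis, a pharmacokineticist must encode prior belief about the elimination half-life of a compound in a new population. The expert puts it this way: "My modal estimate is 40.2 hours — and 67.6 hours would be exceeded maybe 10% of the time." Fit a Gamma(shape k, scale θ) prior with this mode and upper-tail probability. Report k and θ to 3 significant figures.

k ≈ 8, θ ≈ 5.74

Gamma(k,θ) with k>1 has mode (k−1)θ, so θ = 40.2/(k−1).
Need P(X < 67.6) = 0.9 with θ tied to k this way. Start at k = 2, θ = 40.2: P(X<67.6) ≈ 0.501.
Too low — raise k to concentrate. Iterating converges to k ≈ 8.
Then θ = 40.2/(8−1) ≈ 5.74.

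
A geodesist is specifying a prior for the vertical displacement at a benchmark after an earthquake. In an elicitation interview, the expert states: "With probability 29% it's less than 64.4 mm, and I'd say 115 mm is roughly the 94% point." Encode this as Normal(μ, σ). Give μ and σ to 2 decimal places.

μ = 77.68, σ = 24.00

The p-quantile of Normal(μ,σ) is μ + z_p·σ, with z_{0.29} = -0.5534 and z_{0.94} = 1.555.
Eliminate σ: μ = (z₂·x₁ − z₁·x₂)/(z₂ − z₁) = (1.555·64.4 − (-0.5534)·115)/2.108 = 77.68.
Then σ = (x₂ − x₁)/(z₂ − z₁) = (115 − 64.4)/2.108 = 24.00.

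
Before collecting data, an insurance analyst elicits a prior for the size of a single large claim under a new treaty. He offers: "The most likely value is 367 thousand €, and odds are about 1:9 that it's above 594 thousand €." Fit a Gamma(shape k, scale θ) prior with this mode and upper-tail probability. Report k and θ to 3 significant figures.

Gamma(k,θ) with k>1 has mode (k−1)θ, so θ = 367/(k−1).
Need P(X < 594) = 0.9 with θ tied to k this way. Start at k = 2, θ = 367: P(X<594) ≈ 0.481.
Too low — raise k to concentrate. Iterating converges to k ≈ 9.12.
Then θ = 367/(9.12−1) ≈ 45.2.

k ≈ 9.12, θ ≈ 45.2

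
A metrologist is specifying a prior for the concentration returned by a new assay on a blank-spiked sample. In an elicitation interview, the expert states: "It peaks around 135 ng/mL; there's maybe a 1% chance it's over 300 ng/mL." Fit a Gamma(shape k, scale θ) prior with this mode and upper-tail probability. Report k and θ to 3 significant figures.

k ≈ 8.55, θ ≈ 17.9

Gamma(k,θ) with k>1 has mode (k−1)θ, so θ = 135/(k−1).
Need P(X < 300) = 0.99 with θ tied to k this way. Start at k = 2, θ = 135: P(X<300) ≈ 0.651.
Too low — raise k to concentrate. Iterating converges to k ≈ 8.55.
Then θ = 135/(8.55−1) ≈ 17.9.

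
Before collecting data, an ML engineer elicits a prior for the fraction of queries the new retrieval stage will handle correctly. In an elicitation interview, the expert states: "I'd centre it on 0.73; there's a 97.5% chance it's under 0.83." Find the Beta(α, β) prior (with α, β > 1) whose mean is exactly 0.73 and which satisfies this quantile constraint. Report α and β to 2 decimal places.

α ≈ 47.35, β ≈ 17.51

With mean 0.73 fixed, write α = 0.73s, β = 0.27s where s = α+β.
Need P(θ < 0.83) = 0.975 under Beta(0.73s, 0.27s). Normal approximation: (q−m)/√(m(1−m)/s) ≈ z_{0.975} = 1.96, so s ≈ 0.73·0.27·(1.96)²/(0.83−0.73)² = 75.7.
At s = 75.7: P(θ<0.83) ≈ 0.983. Adjusting to match 0.975 gives s ≈ 64.86.
So α = 0.73·64.86 ≈ 47.35, β = 0.27·64.86 ≈ 17.51.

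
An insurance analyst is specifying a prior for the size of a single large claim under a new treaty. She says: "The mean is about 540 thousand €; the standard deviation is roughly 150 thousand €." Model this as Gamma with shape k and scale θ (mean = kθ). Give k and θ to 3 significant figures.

For Gamma(k, scale θ): mean = kθ, variance = kθ², so CV = 1/√k.
CV = SD/mean = 150/540 = 0.2778, hence k = 1/CV² = 13.
Then θ = mean/k = 540/13 = 41.7.

k ≈ 13, θ ≈ 41.7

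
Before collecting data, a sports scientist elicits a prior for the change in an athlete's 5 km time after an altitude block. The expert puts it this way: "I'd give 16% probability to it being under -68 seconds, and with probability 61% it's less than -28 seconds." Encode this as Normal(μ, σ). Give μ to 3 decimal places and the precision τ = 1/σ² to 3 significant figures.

μ = -36.771, τ = 0.00101

The p-quantile of Normal(μ,σ) is μ + z_p·σ, with z_{0.16} = -0.9945 and z_{0.61} = 0.2793.
Eliminate σ: μ = (z₂·x₁ − z₁·x₂)/(z₂ − z₁) = (0.2793·-68 − (-0.9945)·-28)/1.274 = -36.771.
Then σ = (x₂ − x₁)/(z₂ − z₁) = (-28 − -68)/1.274 = 31.403.
Precision τ = 1/σ² = 1/31.4² = 0.00101.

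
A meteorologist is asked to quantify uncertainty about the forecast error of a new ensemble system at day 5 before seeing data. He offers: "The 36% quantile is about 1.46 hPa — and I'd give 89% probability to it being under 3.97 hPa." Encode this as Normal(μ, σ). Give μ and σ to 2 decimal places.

μ = 2.03, σ = 1.58

The p-quantile of Normal(μ,σ) is μ + z_p·σ, with z_{0.36} = -0.3585 and z_{0.89} = 1.227.
Eliminate σ: μ = (z₂·x₁ − z₁·x₂)/(z₂ − z₁) = (1.227·1.46 − (-0.3585)·3.97)/1.585 = 2.03.
Then σ = (x₂ − x₁)/(z₂ − z₁) = (3.97 − 1.46)/1.585 = 1.58.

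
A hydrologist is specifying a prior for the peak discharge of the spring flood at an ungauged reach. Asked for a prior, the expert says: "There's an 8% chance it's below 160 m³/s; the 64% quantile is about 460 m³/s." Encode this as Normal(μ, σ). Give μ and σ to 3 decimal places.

μ = 399.021, σ = 170.113

The p-quantile of Normal(μ,σ) is μ + z_p·σ, with z_{0.08} = -1.405 and z_{0.64} = 0.3585.
Eliminate σ: μ = (z₂·x₁ − z₁·x₂)/(z₂ − z₁) = (0.3585·160 − (-1.405)·460)/1.764 = 399.021.
Then σ = (x₂ − x₁)/(z₂ − z₁) = (460 − 160)/1.764 = 170.113.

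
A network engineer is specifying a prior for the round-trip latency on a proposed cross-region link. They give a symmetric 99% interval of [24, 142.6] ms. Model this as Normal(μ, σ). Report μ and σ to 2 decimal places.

μ = 83.30, σ = 23.02

A symmetric 99% interval runs μ ± z·σ with z = 2.576.
Half-width = 59.3, so σ = 59.3/2.576 = 23.02.
μ is the interval midpoint, 83.30.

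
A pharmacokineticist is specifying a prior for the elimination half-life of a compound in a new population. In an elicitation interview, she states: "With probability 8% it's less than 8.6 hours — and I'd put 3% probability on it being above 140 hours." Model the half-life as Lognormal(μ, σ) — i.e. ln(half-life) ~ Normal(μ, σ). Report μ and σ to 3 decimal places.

If T ~ Lognormal(μ,σ) then ln T ~ Normal(μ,σ), so the p-quantile of ln T is μ + z_p·σ.
ln(8.6) = 2.152 and ln(140) = 4.942; z_{0.08} = -1.405, z_{0.97} = 1.881.
σ = (4.942 − 2.152)/(1.881 − (-1.405)) = 0.849.
μ = 2.152 − (-1.405)·0.849 = 3.345.

μ ≈ 3.345, σ ≈ 0.849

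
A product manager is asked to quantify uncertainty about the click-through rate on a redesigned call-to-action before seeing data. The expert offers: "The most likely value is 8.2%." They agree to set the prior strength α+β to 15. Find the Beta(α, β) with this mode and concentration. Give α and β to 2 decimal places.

α = 2.07, β = 12.93

For α,β > 1 the Beta mode is (α−1)/(α+β−2). With α+β = 15, the mode is (α−1)/13.
Set (α−1)/13 = 0.082 → α = 1 + 0.082·13 = 2.07.
β = 15 − α = 12.93.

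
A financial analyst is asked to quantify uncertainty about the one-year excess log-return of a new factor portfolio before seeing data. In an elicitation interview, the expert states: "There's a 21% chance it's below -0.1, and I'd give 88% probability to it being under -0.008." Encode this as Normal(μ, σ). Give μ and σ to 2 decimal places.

μ = -0.06, σ = 0.05

The p-quantile of Normal(μ,σ) is μ + z_p·σ, with z_{0.21} = -0.8064 and z_{0.88} = 1.175.
Eliminate σ: μ = (z₂·x₁ − z₁·x₂)/(z₂ − z₁) = (1.175·-0.1 − (-0.8064)·-0.008)/1.981 = -0.06.
Then σ = (x₂ − x₁)/(z₂ − z₁) = (-0.008 − -0.1)/1.981 = 0.05.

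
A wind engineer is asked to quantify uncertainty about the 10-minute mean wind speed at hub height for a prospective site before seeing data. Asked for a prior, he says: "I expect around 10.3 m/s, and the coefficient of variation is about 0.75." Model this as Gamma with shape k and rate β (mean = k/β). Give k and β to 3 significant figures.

For Gamma(k, rate β): mean = k/β, variance = k/β², so CV = 1/√k.
CV = 0.75, hence k = 1/CV² = 1.78.
Then β = k/mean = 1.78/10.3 = 0.173.

k ≈ 1.78, β ≈ 0.173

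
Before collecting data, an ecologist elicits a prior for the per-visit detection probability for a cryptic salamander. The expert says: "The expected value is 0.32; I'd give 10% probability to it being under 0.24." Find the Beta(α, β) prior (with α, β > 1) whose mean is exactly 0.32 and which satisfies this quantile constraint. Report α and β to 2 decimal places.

With mean 0.32 fixed, write α = 0.32s, β = 0.68s where s = α+β.
Need P(θ < 0.24) = 0.1 under Beta(0.32s, 0.68s). Normal approximation: (q−m)/√(m(1−m)/s) ≈ z_{0.1} = -1.28, so s ≈ 0.32·0.68·(-1.28)²/(0.24−0.32)² = 55.8.
At s = 55.8: P(θ<0.24) ≈ 0.095. Adjusting to match 0.1 gives s ≈ 53.32.
So α = 0.32·53.32 ≈ 17.06, β = 0.68·53.32 ≈ 36.25.

α ≈ 17.06, β ≈ 36.25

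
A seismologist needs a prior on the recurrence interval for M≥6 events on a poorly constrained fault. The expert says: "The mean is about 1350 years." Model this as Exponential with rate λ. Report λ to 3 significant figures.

λ ≈ 0.000741

Exponential mean = 1/λ, so λ = 1/1350.0 = 0.000741.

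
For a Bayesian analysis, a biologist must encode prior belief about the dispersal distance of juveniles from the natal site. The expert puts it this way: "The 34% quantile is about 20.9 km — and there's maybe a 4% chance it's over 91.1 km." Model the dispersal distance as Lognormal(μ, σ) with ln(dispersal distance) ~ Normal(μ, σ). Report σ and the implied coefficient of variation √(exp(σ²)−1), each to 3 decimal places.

If T ~ Lognormal(μ,σ) then ln T ~ Normal(μ,σ), so the p-quantile of ln T is μ + z_p·σ.
ln(20.9) = 3.04 and ln(91.1) = 4.512; z_{0.34} = -0.4125, z_{0.96} = 1.751.
σ = (4.512 − 3.04)/(1.751 − (-0.4125)) = 0.681.
μ = 3.04 − (-0.4125)·0.681 = 3.320.
CV = √(exp(σ²)−1) = √(exp(0.4632)−1) = 0.768.

σ ≈ 0.681, CV ≈ 0.768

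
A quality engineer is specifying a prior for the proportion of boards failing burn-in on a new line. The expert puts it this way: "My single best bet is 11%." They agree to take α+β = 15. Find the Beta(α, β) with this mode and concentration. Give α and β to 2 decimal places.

For α,β > 1 the Beta mode is (α−1)/(α+β−2). With α+β = 15, the mode is (α−1)/13.
Set (α−1)/13 = 0.11 → α = 1 + 0.11·13 = 2.43.
β = 15 − α = 12.57.

α = 2.43, β = 12.57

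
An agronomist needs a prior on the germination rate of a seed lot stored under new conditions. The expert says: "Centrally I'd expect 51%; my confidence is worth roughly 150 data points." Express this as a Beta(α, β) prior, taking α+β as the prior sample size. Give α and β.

Under the effective-sample-size interpretation, Beta(α, β) has prior mean α/(α+β) and prior sample size α+β.
So α+β = 150 and α/(α+β) = 0.51, giving α = 0.51·150 = 76.5 and β = 150 − 76.5 = 73.5.

α = 76.5, β = 73.5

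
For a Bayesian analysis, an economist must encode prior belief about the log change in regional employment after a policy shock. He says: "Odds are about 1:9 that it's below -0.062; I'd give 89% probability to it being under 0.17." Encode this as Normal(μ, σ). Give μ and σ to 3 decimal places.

For Normal(μ,σ), the p-quantile is μ + z_p·σ. Here z_{0.1} = -1.282, z_{0.89} = 1.227.
So -0.062 = μ − 1.282σ and 0.17 = μ + 1.227σ.
Subtracting: σ = (0.17 − -0.062)/(1.227 − (-1.282)) = 0.093.
Then μ = -0.062 − (-1.282)·0.093 = 0.057.

μ = 0.057, σ = 0.093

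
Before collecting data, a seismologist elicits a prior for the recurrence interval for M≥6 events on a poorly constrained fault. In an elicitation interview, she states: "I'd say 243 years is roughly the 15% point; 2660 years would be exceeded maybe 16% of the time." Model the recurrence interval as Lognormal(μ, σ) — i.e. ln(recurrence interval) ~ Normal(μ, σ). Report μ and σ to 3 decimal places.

If T ~ Lognormal(μ,σ) then ln T ~ Normal(μ,σ), so the p-quantile of ln T is μ + z_p·σ.
ln(243) = 5.493 and ln(2660) = 7.886; z_{0.15} = -1.036, z_{0.84} = 0.9945.
σ = (7.886 − 5.493)/(0.9945 − (-1.036)) = 1.178.
μ = 5.493 − (-1.036)·1.178 = 6.714.

μ ≈ 6.714, σ ≈ 1.178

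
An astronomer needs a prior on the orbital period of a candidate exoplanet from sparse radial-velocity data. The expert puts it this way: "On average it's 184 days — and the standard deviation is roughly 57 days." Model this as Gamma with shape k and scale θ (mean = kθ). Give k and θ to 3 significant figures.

For Gamma(k, scale θ): mean = kθ, variance = kθ², so CV = 1/√k.
CV = SD/mean = 57/184 = 0.3098, hence k = 1/CV² = 10.4.
Then θ = mean/k = 184/10.4 = 17.7.

k ≈ 10.4, θ ≈ 17.7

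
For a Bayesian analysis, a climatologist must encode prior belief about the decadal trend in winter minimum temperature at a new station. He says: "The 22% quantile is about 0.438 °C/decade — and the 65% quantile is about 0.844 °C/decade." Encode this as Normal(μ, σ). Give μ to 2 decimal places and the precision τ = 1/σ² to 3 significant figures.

μ = 0.71, τ = 8.13

For Normal(μ,σ), the p-quantile is μ + z_p·σ. Here z_{0.22} = -0.7722, z_{0.65} = 0.3853.
So 0.438 = μ − 0.7722σ and 0.844 = μ + 0.3853σ.
Subtracting: σ = (0.844 − 0.438)/(0.3853 − (-0.7722)) = 0.35.
Then μ = 0.438 − (-0.7722)·0.35 = 0.71.
Precision τ = 1/σ² = 1/0.3508² = 8.13.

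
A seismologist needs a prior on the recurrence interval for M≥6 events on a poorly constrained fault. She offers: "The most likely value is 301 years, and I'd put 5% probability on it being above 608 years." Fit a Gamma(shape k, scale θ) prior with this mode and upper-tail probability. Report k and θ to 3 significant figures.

Gamma(k,θ) with k>1 has mode (k−1)θ, so θ = 301/(k−1).
Need P(X < 608) = 0.95 with θ tied to k this way. Start at k = 2, θ = 301: P(X<608) ≈ 0.599.
Too low — raise k to concentrate. Iterating converges to k ≈ 6.6.
Then θ = 301/(6.6−1) ≈ 53.7.

k ≈ 6.6, θ ≈ 53.7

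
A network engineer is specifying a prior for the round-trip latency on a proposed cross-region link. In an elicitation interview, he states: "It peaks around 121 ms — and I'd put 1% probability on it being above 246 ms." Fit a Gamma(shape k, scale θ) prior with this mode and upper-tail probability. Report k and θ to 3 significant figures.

k ≈ 10.7, θ ≈ 12.4

Gamma(k,θ) with k>1 has mode (k−1)θ, so θ = 121/(k−1).
Need P(X < 246) = 0.99 with θ tied to k this way. Start at k = 2, θ = 121: P(X<246) ≈ 0.603.
Too low — raise k to concentrate. Iterating converges to k ≈ 10.7.
Then θ = 121/(10.7−1) ≈ 12.4.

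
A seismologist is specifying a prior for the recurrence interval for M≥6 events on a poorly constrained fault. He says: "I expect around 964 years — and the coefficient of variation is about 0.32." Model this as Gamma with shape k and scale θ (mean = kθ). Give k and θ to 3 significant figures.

For Gamma(k, scale θ): mean = kθ, variance = kθ², so CV = 1/√k.
CV = 0.32, hence k = 1/CV² = 9.77.
Then θ = mean/k = 964/9.77 = 98.7.

k ≈ 9.77, θ ≈ 98.7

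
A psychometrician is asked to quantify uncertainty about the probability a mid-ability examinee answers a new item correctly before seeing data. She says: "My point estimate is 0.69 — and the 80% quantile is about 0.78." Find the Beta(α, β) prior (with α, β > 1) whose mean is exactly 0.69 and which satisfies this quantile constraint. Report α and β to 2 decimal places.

With mean 0.69 fixed, write α = 0.69s, β = 0.31s where s = α+β.
Need P(θ < 0.78) = 0.8 under Beta(0.69s, 0.31s). Normal approximation: (q−m)/√(m(1−m)/s) ≈ z_{0.8} = 0.842, so s ≈ 0.69·0.31·(0.842)²/(0.78−0.69)² = 18.7.
At s = 18.7: P(θ<0.78) ≈ 0.795. Adjusting to match 0.8 gives s ≈ 19.35.
So α = 0.69·19.35 ≈ 13.35, β = 0.31·19.35 ≈ 6.00.

α ≈ 13.35, β ≈ 6.00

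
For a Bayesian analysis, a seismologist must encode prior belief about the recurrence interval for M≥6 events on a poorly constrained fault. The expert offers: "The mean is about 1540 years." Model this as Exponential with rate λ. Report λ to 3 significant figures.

Exponential mean = 1/λ, so λ = 1/1540.0 = 0.000649.

λ ≈ 0.000649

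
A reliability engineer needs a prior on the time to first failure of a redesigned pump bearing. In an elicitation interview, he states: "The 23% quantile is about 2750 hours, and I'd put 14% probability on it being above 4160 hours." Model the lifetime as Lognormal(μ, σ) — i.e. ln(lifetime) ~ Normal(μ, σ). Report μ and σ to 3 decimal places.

μ ≈ 8.087, σ ≈ 0.228

If T ~ Lognormal(μ,σ) then ln T ~ Normal(μ,σ), so the p-quantile of ln T is μ + z_p·σ.
ln(2750) = 7.919 and ln(4160) = 8.333; z_{0.23} = -0.7388, z_{0.86} = 1.08.
σ = (8.333 − 7.919)/(1.08 − (-0.7388)) = 0.228.
μ = 7.919 − (-0.7388)·0.228 = 8.087.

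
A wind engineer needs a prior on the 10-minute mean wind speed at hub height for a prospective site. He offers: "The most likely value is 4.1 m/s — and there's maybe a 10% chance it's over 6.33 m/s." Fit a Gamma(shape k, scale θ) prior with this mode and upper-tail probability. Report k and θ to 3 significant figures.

k ≈ 10.9, θ ≈ 0.414

Gamma(k,θ) with k>1 has mode (k−1)θ, so θ = 4.1/(k−1).
Need P(X < 6.33) = 0.9 with θ tied to k this way. Start at k = 2, θ = 4.1: P(X<6.33) ≈ 0.457.
Too low — raise k to concentrate. Iterating converges to k ≈ 10.9.
Then θ = 4.1/(10.9−1) ≈ 0.414.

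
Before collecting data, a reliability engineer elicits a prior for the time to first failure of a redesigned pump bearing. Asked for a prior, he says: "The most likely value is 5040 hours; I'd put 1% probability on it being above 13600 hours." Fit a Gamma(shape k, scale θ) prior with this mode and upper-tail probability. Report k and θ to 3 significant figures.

Gamma(k,θ) with k>1 has mode (k−1)θ, so θ = 5040/(k−1).
Need P(X < 13600) = 0.99 with θ tied to k this way. Start at k = 2, θ = 5040: P(X<13600) ≈ 0.751.
Too low — raise k to concentrate. Iterating converges to k ≈ 5.68.
Then θ = 5040/(5.68−1) ≈ 1080.

k ≈ 5.68, θ ≈ 1080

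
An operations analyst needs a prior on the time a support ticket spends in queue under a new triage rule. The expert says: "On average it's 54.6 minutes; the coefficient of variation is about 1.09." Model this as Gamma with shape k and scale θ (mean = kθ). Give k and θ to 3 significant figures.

k ≈ 0.842, θ ≈ 64.9

For Gamma(k, scale θ): mean = kθ, variance = kθ², so CV = 1/√k.
CV = 1.09, hence k = 1/CV² = 0.842.
Then θ = mean/k = 54.6/0.842 = 64.9.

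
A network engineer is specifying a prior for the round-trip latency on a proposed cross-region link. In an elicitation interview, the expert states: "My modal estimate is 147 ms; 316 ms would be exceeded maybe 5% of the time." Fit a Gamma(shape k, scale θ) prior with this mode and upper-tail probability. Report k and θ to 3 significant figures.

Gamma(k,θ) with k>1 has mode (k−1)θ, so θ = 147/(k−1).
Need P(X < 316) = 0.95 with θ tied to k this way. Start at k = 2, θ = 147: P(X<316) ≈ 0.633.
Too low — raise k to concentrate. Iterating converges to k ≈ 5.71.
Then θ = 147/(5.71−1) ≈ 31.2.

k ≈ 5.71, θ ≈ 31.2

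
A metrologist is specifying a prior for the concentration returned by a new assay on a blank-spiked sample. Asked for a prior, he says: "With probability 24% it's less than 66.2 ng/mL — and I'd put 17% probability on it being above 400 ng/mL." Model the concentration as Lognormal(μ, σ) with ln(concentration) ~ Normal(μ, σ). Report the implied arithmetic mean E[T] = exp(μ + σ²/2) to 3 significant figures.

E[T] ≈ 256 ng/mL

If T ~ Lognormal(μ,σ) then ln T ~ Normal(μ,σ), so the p-quantile of ln T is μ + z_p·σ.
ln(66.2) = 4.193 and ln(400) = 5.991; z_{0.24} = -0.7063, z_{0.83} = 0.9542.
σ = (5.991 − 4.193)/(0.9542 − (-0.7063)) = 1.083.
μ = 4.193 − (-0.7063)·1.083 = 4.958.
E[T] = exp(μ + σ²/2) = exp(4.958 + 0.5868) = 256 ng/mL.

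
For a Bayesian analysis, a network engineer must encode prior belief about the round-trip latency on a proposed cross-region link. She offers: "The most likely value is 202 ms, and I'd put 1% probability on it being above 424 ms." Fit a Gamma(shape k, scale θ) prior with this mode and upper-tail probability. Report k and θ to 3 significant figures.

Gamma(k,θ) with k>1 has mode (k−1)θ, so θ = 202/(k−1).
Need P(X < 424) = 0.99 with θ tied to k this way. Start at k = 2, θ = 202: P(X<424) ≈ 0.620.
Too low — raise k to concentrate. Iterating converges to k ≈ 9.85.
Then θ = 202/(9.85−1) ≈ 22.8.

k ≈ 9.85, θ ≈ 22.8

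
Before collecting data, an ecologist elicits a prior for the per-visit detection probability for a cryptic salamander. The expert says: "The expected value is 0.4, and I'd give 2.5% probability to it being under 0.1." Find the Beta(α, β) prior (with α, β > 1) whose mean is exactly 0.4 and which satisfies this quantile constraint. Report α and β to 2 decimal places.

α ≈ 2.78, β ≈ 4.17

With mean 0.4 fixed, write α = 0.4s, β = 0.6s where s = α+β.
Need P(θ < 0.1) = 0.025 under Beta(0.4s, 0.6s). Normal approximation: (q−m)/√(m(1−m)/s) ≈ z_{0.025} = -1.96, so s ≈ 0.4·0.6·(-1.96)²/(0.1−0.4)² = 10.2.
At s = 10.2: P(θ<0.1) ≈ 0.008. Adjusting to match 0.025 gives s ≈ 6.95.
So α = 0.4·6.95 ≈ 2.78, β = 0.6·6.95 ≈ 4.17.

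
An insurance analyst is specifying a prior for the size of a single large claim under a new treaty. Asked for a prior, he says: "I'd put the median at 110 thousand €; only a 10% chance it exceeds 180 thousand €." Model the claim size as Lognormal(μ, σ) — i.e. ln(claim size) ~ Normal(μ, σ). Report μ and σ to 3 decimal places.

If T ~ Lognormal(μ,σ) then ln T ~ Normal(μ,σ), so the p-quantile of ln T is μ + z_p·σ.
ln(110) = 4.7 and ln(180) = 5.193; z_{0.5} = 0, z_{0.9} = 1.282.
σ = (5.193 − 4.7)/(1.282 − (0)) = 0.384.
μ = 4.7 − (0)·0.384 = 4.700.

μ ≈ 4.700, σ ≈ 0.384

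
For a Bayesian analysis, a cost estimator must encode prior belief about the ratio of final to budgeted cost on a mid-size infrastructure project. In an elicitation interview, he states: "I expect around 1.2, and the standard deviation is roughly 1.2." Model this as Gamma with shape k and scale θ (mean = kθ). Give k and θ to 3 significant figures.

k ≈ 1, θ ≈ 1.2

For Gamma(k, scale θ): mean = kθ, variance = kθ², so CV = 1/√k.
CV = SD/mean = 1.2/1.2 = 1, hence k = 1/CV² = 1.
Then θ = mean/k = 1.2/1 = 1.2.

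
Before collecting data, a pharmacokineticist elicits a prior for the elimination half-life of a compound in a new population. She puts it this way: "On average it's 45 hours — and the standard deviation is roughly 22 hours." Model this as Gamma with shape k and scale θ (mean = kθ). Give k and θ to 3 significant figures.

k ≈ 4.18, θ ≈ 10.8

For Gamma(k, scale θ): mean = kθ, variance = kθ², so CV = 1/√k.
CV = SD/mean = 22/45 = 0.4889, hence k = 1/CV² = 4.18.
Then θ = mean/k = 45/4.18 = 10.8.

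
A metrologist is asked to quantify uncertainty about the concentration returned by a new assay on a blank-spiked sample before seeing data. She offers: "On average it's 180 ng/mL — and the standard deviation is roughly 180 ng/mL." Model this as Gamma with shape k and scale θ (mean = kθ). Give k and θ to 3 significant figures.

For Gamma(k, scale θ): mean = kθ, variance = kθ², so CV = 1/√k.
CV = SD/mean = 180/180 = 1, hence k = 1/CV² = 1.
Then θ = mean/k = 180/1 = 180.

k ≈ 1, θ ≈ 180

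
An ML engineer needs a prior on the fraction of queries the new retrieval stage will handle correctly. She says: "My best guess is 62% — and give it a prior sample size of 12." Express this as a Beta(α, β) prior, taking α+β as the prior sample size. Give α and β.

Under the effective-sample-size interpretation, Beta(α, β) has prior mean α/(α+β) and prior sample size α+β.
So α+β = 12 and α/(α+β) = 0.62, giving α = 0.62·12 = 7.44 and β = 12 − 7.44 = 4.56.

α = 7.44, β = 4.56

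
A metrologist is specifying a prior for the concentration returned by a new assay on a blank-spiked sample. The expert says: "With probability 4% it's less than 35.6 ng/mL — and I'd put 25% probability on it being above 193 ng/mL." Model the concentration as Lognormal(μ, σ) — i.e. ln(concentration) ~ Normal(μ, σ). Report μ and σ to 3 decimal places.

μ ≈ 4.793, σ ≈ 0.697

If T ~ Lognormal(μ,σ) then ln T ~ Normal(μ,σ), so the p-quantile of ln T is μ + z_p·σ.
ln(35.6) = 3.572 and ln(193) = 5.263; z_{0.04} = -1.751, z_{0.75} = 0.6745.
σ = (5.263 − 3.572)/(0.6745 − (-1.751)) = 0.697.
μ = 3.572 − (-1.751)·0.697 = 4.793.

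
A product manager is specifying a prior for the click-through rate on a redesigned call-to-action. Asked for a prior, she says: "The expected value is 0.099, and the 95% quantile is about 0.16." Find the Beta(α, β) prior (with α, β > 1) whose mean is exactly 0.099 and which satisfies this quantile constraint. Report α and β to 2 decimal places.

α ≈ 7.62, β ≈ 69.35

With mean 0.099 fixed, write α = 0.099s, β = 0.901s where s = α+β.
Need P(θ < 0.16) = 0.95 under Beta(0.099s, 0.901s). Normal approximation: (q−m)/√(m(1−m)/s) ≈ z_{0.95} = 1.64, so s ≈ 0.099·0.901·(1.64)²/(0.16−0.099)² = 64.9.
At s = 64.9: P(θ<0.16) ≈ 0.936. Adjusting to match 0.95 gives s ≈ 76.97.
So α = 0.099·76.97 ≈ 7.62, β = 0.901·76.97 ≈ 69.35.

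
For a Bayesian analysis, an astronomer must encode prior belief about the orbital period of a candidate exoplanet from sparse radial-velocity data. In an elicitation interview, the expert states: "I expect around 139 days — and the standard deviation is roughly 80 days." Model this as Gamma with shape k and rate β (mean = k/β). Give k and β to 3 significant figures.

For Gamma(k, rate β): mean = k/β, variance = k/β², so CV = 1/√k.
CV = SD/mean = 80/139 = 0.5755, hence k = 1/CV² = 3.02.
Then β = k/mean = 3.02/139 = 0.0217.

k ≈ 3.02, β ≈ 0.0217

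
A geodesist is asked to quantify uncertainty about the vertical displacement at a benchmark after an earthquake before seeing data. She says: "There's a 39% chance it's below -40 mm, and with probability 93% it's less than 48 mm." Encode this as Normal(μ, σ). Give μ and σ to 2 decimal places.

The p-quantile of Normal(μ,σ) is μ + z_p·σ, with z_{0.39} = -0.2793 and z_{0.93} = 1.476.
Eliminate σ: μ = (z₂·x₁ − z₁·x₂)/(z₂ − z₁) = (1.476·-40 − (-0.2793)·48)/1.755 = -26.00.
Then σ = (x₂ − x₁)/(z₂ − z₁) = (48 − -40)/1.755 = 50.14.

μ = -26.00, σ = 50.14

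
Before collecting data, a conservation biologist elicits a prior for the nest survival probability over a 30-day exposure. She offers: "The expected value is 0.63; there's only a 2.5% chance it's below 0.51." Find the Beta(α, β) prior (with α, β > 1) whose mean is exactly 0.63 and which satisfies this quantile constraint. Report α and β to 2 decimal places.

With mean 0.63 fixed, write α = 0.63s, β = 0.37s where s = α+β.
Need P(θ < 0.51) = 0.025 under Beta(0.63s, 0.37s). Normal approximation: (q−m)/√(m(1−m)/s) ≈ z_{0.025} = -1.96, so s ≈ 0.63·0.37·(-1.96)²/(0.51−0.63)² = 62.2.
At s = 62.2: P(θ<0.51) ≈ 0.027. Adjusting to match 0.025 gives s ≈ 64.82.
So α = 0.63·64.82 ≈ 40.84, β = 0.37·64.82 ≈ 23.98.

α ≈ 40.84, β ≈ 23.98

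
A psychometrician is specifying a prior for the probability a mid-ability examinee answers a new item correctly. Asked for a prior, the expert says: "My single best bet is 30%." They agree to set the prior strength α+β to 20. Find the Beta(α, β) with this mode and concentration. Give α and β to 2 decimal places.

For α,β > 1 the Beta mode is (α−1)/(α+β−2). With α+β = 20, the mode is (α−1)/18.
Set (α−1)/18 = 0.3 → α = 1 + 0.3·18 = 6.40.
β = 20 − α = 13.60.

α = 6.40, β = 13.60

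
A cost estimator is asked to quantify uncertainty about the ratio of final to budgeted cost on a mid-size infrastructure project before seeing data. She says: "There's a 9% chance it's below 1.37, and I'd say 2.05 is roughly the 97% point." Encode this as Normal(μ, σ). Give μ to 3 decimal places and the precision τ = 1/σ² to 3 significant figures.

μ = 1.653, τ = 22.4

For Normal(μ,σ), the p-quantile is μ + z_p·σ. Here z_{0.09} = -1.341, z_{0.97} = 1.881.
So 1.37 = μ − 1.341σ and 2.05 = μ + 1.881σ.
Subtracting: σ = (2.05 − 1.37)/(1.881 − (-1.341)) = 0.211.
Then μ = 1.37 − (-1.341)·0.211 = 1.653.
Precision τ = 1/σ² = 1/0.2111² = 22.4.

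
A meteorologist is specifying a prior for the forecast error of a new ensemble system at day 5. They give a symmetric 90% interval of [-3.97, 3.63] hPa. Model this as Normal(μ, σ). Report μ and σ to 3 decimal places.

μ = -0.170, σ = 2.310

A symmetric 90% interval runs μ ± z·σ with z = 1.645.
Half-width = 3.8, so σ = 3.8/1.645 = 2.310.
μ is the interval midpoint, -0.170.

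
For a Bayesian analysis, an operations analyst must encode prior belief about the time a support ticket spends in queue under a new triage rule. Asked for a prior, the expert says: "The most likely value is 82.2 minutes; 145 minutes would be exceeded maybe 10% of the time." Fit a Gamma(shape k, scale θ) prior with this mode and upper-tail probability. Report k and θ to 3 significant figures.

k ≈ 6.9, θ ≈ 13.9

Gamma(k,θ) with k>1 has mode (k−1)θ, so θ = 82.2/(k−1).
Need P(X < 145) = 0.9 with θ tied to k this way. Start at k = 2, θ = 82.2: P(X<145) ≈ 0.526.
Too low — raise k to concentrate. Iterating converges to k ≈ 6.9.
Then θ = 82.2/(6.9−1) ≈ 13.9.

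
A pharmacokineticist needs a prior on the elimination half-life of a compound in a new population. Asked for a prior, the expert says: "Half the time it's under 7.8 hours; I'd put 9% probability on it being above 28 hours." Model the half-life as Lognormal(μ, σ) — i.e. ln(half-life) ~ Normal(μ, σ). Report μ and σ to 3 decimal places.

μ ≈ 2.054, σ ≈ 0.953

If T ~ Lognormal(μ,σ) then ln T ~ Normal(μ,σ), so the p-quantile of ln T is μ + z_p·σ.
ln(7.8) = 2.054 and ln(28) = 3.332; z_{0.5} = 0, z_{0.91} = 1.341.
σ = (3.332 − 2.054)/(1.341 − (0)) = 0.953.
μ = 2.054 − (0)·0.953 = 2.054.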